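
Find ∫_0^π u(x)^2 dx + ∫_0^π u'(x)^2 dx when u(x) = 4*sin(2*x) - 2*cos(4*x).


||u||_{H^1(0,π)}^2 = 74*π

u'(x) = 8*sin(4*x) + 8*cos(2*x).
Expand u² and (u')² and integrate term by term on (0, π), using: for integers n ≥ 1, ∫_0^π sin²(nx) dx = ∫_0^π cos²(nx) dx = π/2; for n ≠ n', ∫_0^π sin(nx)sin(n'x) dx = ∫_0^π cos(nx)cos(n'x) dx = 0; and by product-to-sum, ∫_0^π sin(nx)cos(n'x) dx = ½∫_0^π [sin((n+n')x) + sin((n−n')x)] dx, which is 0 when n+n' is even and 2n/(n²−n'²) when n+n' is odd (it need not vanish on (0, π)).
  u² squared terms: (-2)²·∫cos(4x)² dx = 4·π/2 = 2*π;  (4)²·∫sin(2x)² dx = 16·π/2 = 8*π.
  u² cross terms: 2·(-2)·(4)·∫cos(4x)·sin(2x) dx = -16·(0) = 0.
  So ∫_0^π u² dx = 2*π + 8*π + 0 = 10*π.
  (u')² squared terms: (8)²·∫cos(2x)² dx = 64·π/2 = 32*π;  (8)²·∫sin(4x)² dx = 64·π/2 = 32*π.
  (u')² cross terms: 2·(8)·(8)·∫cos(2x)·sin(4x) dx = 128·(0) = 0.
  So ∫_0^π (u')² dx = 32*π + 32*π + 0 = 64*π.
||u||_{H^1}^2 = (10*π) + (64*π) = 74*π.


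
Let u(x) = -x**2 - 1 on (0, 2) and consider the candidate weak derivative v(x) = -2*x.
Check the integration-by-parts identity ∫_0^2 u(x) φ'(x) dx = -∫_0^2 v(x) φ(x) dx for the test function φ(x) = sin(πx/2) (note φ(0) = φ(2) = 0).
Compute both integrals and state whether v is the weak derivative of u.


LHS = 8/π, RHS = 8/π. Yes, v = u' weakly.

u(x) = -x**2 - 1, classical derivative u'(x) = -2*x.
φ(x) = sin(πx/2), so φ'(x) = π*cos(π*x/2)/2.
Note φ(0) = φ(2) = 0, so the boundary term u·φ vanishes.
LHS = ∫_0^2 u(x) φ'(x) dx = ∫_0^2 (-π*x^2*cos(π*x/2)/2 - π*cos(π*x/2)/2) dx. Term by term:
  ∫_0^2 -π*cos(π*x/2)/2 dx = 0;  ∫_0^2 -π*x^2*cos(π*x/2)/2 dx = 8/π.
Sum: 0 + 8/π = 8/π.
So LHS = 8/π.
∫_0^2 v(x) φ(x) dx = ∫_0^2 (-2*x*sin(π*x/2)) dx. Term by term:
  ∫_0^2 -2*x*sin(π*x/2) dx = -8/π.
So RHS = -∫_0^2 v(x) φ(x) dx = 8/π.
LHS = RHS, so the identity holds for this test φ.
Moreover u is smooth here and v(x) = u'(x) = -2*x pointwise, so the identity holds for every test function. Hence v is the weak derivative of u.


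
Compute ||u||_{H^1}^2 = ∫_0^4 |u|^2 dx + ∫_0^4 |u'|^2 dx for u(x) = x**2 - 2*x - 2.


||u||_{H^1}^2 = 992/15

The H^1 norm (squared) on an interval (0, L) is
  ||u||_{H^1}^2 = ∫_0^L u(x)^2 dx + ∫_0^L u'(x)^2 dx.
Compute u'(x) = 2*x - 2.
Then u(x)^2 = x**4 - 4*x**3 + 8*x + 4 and u'(x)^2 = 4*x**2 - 8*x + 4.
Integrate each monomial from 0 to 4 using ∫_0^4 c·x^n dx = c·4^(n+1)/(n+1):
  ∫_0^4 u(x)^2 dx = ∫_0^4 (x^4 - 4*x^3 + 8*x + 4) dx. Term by term:
    ∫_0^4 x^4 dx = 1024/5;  ∫_0^4 -4*x^3 dx = -256;  ∫_0^4 8*x dx = 64;
    ∫_0^4 4 dx = 16.
  Sum: 1024/5 − 256 + 64 + 16 = 144/5.
  ∫_0^4 u'(x)^2 dx = ∫_0^4 (4*x^2 - 8*x + 4) dx. Term by term:
    ∫_0^4 4*x^2 dx = 256/3;  ∫_0^4 -8*x dx = -64;  ∫_0^4 4 dx = 16.
  Sum: 256/3 − 64 + 16 = 112/3.
Adding: ||u||_{H^1}^2 = 144/5 + 112/3 = 992/15.


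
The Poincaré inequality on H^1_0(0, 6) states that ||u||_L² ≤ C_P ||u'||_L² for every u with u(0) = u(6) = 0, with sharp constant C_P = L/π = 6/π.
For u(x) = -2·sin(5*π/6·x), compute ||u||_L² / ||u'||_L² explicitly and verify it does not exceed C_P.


||u||_L² / ||u'||_L² = 6/(5*π) < C_P = 6/π.

u(x) = -2·sin(5*π/6·x), so u'(x) = -5*π*cos(5*π*x/6)/3.
Writing u(x) = A·sin(kπx/L) with A = -2 and k = 5, use ∫_0^L sin²(kπx/L) dx = L/2 and ∫_0^L cos²(kπx/L) dx = L/2.
u² = 4·sin²(5*π/6·x) and (u')² = 25*π^2/9·cos²(5*π/6·x), and each of sin², cos² integrates to L/2 = 3 over (0, 6).
∫_0^6 u² dx = 12, so ||u||_L² = 2*sqrt(3).
∫_0^6 (u')² dx = 25*π^2/3, so ||u'||_L² = 5*sqrt(3)*π/3.
Ratio ||u||_L² / ||u'||_L² = 6/(5*π).
Sharp Poincaré constant on H^1_0(0, 6) is C_P = L/π = 6/π, achieved by sin(π/6·x).
This is the k = 5 harmonic; the ratio L/(kπ) is strictly less than C_P = L/π, consistent with the sharp inequality ||u||_L² ≤ C_P ||u'||_L².


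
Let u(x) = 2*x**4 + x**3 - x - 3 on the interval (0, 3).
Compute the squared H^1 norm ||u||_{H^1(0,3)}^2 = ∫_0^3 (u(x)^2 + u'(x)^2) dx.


||u||_{H^1}^2 = 259041/7

The H^1 norm (squared) on an interval (0, L) is
  ||u||_{H^1}^2 = ∫_0^L u(x)^2 dx + ∫_0^L u'(x)^2 dx.
Compute u'(x) = 8*x**3 + 3*x**2 - 1.
Then u(x)^2 = 4*x**8 + 4*x**7 + x**6 - 4*x**5 - 14*x**4 - 6*x**3 + x**2 + 6*x + 9 and u'(x)^2 = 64*x**6 + 48*x**5 + 9*x**4 - 16*x**3 - 6*x**2 + 1.
Integrate each monomial from 0 to 3 using ∫_0^3 c·x^n dx = c·3^(n+1)/(n+1):
  ∫_0^3 u(x)^2 dx = ∫_0^3 (4*x^8 + 4*x^7 + x^6 - 4*x^5 - 14*x^4 - 6*x^3 + x^2 + 6*x + 9) dx. Term by term:
    ∫_0^3 4*x^8 dx = 8748;  ∫_0^3 4*x^7 dx = 6561/2;  ∫_0^3 x^6 dx = 2187/7;
    ∫_0^3 -4*x^5 dx = -486;  ∫_0^3 -14*x^4 dx = -3402/5;  ∫_0^3 -6*x^3 dx = -243/2;
    ∫_0^3 x^2 dx = 9;  ∫_0^3 6*x dx = 27;  ∫_0^3 9 dx = 27.
  Sum: 8748 + 6561/2 + 2187/7 − 486 − 3402/5 − 243/2 + 9 + 27 + 27 = 389061/35.
  ∫_0^3 u'(x)^2 dx = ∫_0^3 (64*x^6 + 48*x^5 + 9*x^4 - 16*x^3 - 6*x^2 + 1) dx. Term by term:
    ∫_0^3 64*x^6 dx = 139968/7;  ∫_0^3 48*x^5 dx = 5832;  ∫_0^3 9*x^4 dx = 2187/5;
    ∫_0^3 -16*x^3 dx = -324;  ∫_0^3 -6*x^2 dx = -54;  ∫_0^3 1 dx = 3.
  Sum: 139968/7 + 5832 + 2187/5 − 324 − 54 + 3 = 906144/35.
Adding: ||u||_{H^1}^2 = 389061/35 + 906144/35 = 259041/7.


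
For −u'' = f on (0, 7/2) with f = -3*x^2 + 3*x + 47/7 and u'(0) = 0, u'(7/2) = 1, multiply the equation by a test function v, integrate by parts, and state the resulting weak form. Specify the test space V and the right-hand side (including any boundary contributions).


V = H^1(0, 7/2) (v unrestricted at boundary; u is determined up to an additive constant); weak form: ∫_0^7/2 u'v' dx = ∫_0^7/2 (-3*x^2 + 3*x + 47/7) v dx + v(7/2) for all v ∈ V.

Multiply both sides by a test function v and integrate from 0 to 7/2:
  ∫_0^7/2 −u''(x) v(x) dx = ∫_0^7/2 f(x) v(x) dx.
Integrate the LHS by parts once:
  ∫_0^7/2 −u'' v dx = −[u'(x) v(x)]_0^7/2 + ∫_0^7/2 u'(x) v'(x) dx.
Thus ∫_0^7/2 u'(x) v'(x) dx = ∫_0^7/2 f(x) v(x) dx + [u'(x) v(x)]_0^7/2.
Choose V so that boundary terms are either known or forced to vanish.
u has inhomogeneous Neumann u'(0) = 0, u'(7/2) = 1. [u' v]_0^7/2 = (1)·v(7/2) − (0)·v(0) = v(7/2). Take V = H^1(0, 7/2); boundary term becomes part of RHS.
Weak formulation: find u (satisfying any essential BC) such that ∫_0^7/2 u'(x) v'(x) dx = ∫_0^7/2 f v dx + v(7/2) for all v ∈ V (Neumann data are natural BCs: they enter the RHS as boundary terms).
Substituting f(x) = -3*x^2 + 3*x + 47/7, the right-hand side is ∫_0^7/2 (-3*x^2 + 3*x + 47/7) v dx + v(7/2).
Compatibility check (pure Neumann): taking v ≡ 1 ∈ V gives 0 = ∫_0^7/2 f dx + (1) − (0), i.e. ∫_0^7/2 f dx must equal u'(0) − u'(7/2) = -1. Indeed ∫_0^7/2 (-3*x^2 + 3*x + 47/7) dx = -1, so the data are compatible. The solution is then unique only up to an additive constant (fix it e.g. by requiring ∫_0^7/2 u dx = 0).


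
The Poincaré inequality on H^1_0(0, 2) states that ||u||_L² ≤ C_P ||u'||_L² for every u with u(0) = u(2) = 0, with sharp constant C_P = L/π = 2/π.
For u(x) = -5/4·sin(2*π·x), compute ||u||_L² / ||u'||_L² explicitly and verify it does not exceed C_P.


||u||_L² / ||u'||_L² = 1/(2*π) < C_P = 2/π.

u(x) = -5/4·sin(2*π·x), so u'(x) = -5*π*cos(2*π*x)/2.
Writing u(x) = A·sin(kπx/L) with A = -5/4 and k = 4, use ∫_0^L sin²(kπx/L) dx = L/2 and ∫_0^L cos²(kπx/L) dx = L/2.
u² = 25/16·sin²(2*π·x) and (u')² = 25*π^2/4·cos²(2*π·x), and each of sin², cos² integrates to L/2 = 1 over (0, 2).
∫_0^2 u² dx = 25/16, so ||u||_L² = 5/4.
∫_0^2 (u')² dx = 25*π^2/4, so ||u'||_L² = 5*π/2.
Ratio ||u||_L² / ||u'||_L² = 1/(2*π).
Sharp Poincaré constant on H^1_0(0, 2) is C_P = L/π = 2/π, achieved by sin(π/2·x).
This is the k = 4 harmonic; the ratio L/(kπ) is strictly less than C_P = L/π, consistent with the sharp inequality ||u||_L² ≤ C_P ||u'||_L².


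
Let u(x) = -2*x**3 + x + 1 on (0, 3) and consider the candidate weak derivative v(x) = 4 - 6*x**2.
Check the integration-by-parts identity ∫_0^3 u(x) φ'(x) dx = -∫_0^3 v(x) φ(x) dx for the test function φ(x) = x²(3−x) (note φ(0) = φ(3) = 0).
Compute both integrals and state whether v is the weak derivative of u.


LHS = 2781/20, RHS = 594/5. No, v is not the weak derivative of u.

u(x) = -2*x**3 + x + 1, classical derivative u'(x) = 1 - 6*x**2.
φ(x) = x²(3−x), so φ'(x) = 3*x*(2 - x).
Note φ(0) = φ(3) = 0, so the boundary term u·φ vanishes.
LHS = ∫_0^3 u(x) φ'(x) dx = ∫_0^3 (6*x^5 - 12*x^4 - 3*x^3 + 3*x^2 + 6*x) dx. Term by term:
  ∫_0^3 6*x^5 dx = 729;  ∫_0^3 -12*x^4 dx = -2916/5;  ∫_0^3 -3*x^3 dx = -243/4;
  ∫_0^3 3*x^2 dx = 27;  ∫_0^3 6*x dx = 27.
Sum: 729 − 2916/5 − 243/4 + 27 + 27 = 2781/20.
So LHS = 2781/20.
∫_0^3 v(x) φ(x) dx = ∫_0^3 (6*x^5 - 18*x^4 - 4*x^3 + 12*x^2) dx. Term by term:
  ∫_0^3 6*x^5 dx = 729;  ∫_0^3 -18*x^4 dx = -4374/5;  ∫_0^3 -4*x^3 dx = -81;
  ∫_0^3 12*x^2 dx = 108.
Sum: 729 − 4374/5 − 81 + 108 = -594/5.
So RHS = -∫_0^3 v(x) φ(x) dx = 594/5.
LHS − RHS = 81/4 ≠ 0, so the identity fails.
(For a valid weak derivative the identity must hold for EVERY test function, in particular this one. The failure shows v is NOT the weak derivative of u.)
Correct weak derivative would be u'(x) = 1 - 6*x**2.


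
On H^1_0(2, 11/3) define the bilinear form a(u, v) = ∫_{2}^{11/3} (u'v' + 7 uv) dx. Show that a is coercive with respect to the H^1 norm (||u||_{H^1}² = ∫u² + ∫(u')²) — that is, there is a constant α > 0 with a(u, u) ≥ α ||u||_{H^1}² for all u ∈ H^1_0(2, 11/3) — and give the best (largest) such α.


α = 1

Coercivity of a(·,·) on H^1_0(2, 11/3) means a(u, u) ≥ α ||u||_{H^1}² for every u ∈ H^1_0.
The interval has length L = 5/3, and Poincaré/coercivity depend only on L. Here a(u, u) = ∫(u')² + (7)·∫u².
Here c = 7 ≥ 1, so a(u,u) = ∫(u')² + c∫u² ≥ ∫(u')² + ∫u² = ||u||_{H^1}², i.e. α = 1 works. No larger α is possible: a(u,u) ≥ α||u||_{H^1}² means (1−α)∫(u')² ≥ (α−c)∫u², and for the modes u_n = sin(nπ(x−x₀)/L) (x₀ the left endpoint) one has ∫u_n²/∫(u_n')² = (L/(nπ))² → 0, so a(u_n,u_n)/||u_n||_{H^1}² → 1. Hence the optimal constant is α = 1.
Therefore α = 1.


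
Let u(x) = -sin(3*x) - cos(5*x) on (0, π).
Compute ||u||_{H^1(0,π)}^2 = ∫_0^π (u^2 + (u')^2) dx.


||u||_{H^1(0,π)}^2 = 18*π

u'(x) = 5*sin(5*x) - 3*cos(3*x).
Expand u² and (u')² and integrate term by term on (0, π), using: for integers n ≥ 1, ∫_0^π sin²(nx) dx = ∫_0^π cos²(nx) dx = π/2; for n ≠ n', ∫_0^π sin(nx)sin(n'x) dx = ∫_0^π cos(nx)cos(n'x) dx = 0; and by product-to-sum, ∫_0^π sin(nx)cos(n'x) dx = ½∫_0^π [sin((n+n')x) + sin((n−n')x)] dx, which is 0 when n+n' is even and 2n/(n²−n'²) when n+n' is odd (it need not vanish on (0, π)).
  u² squared terms: (-1)²·∫cos(5x)² dx = 1·π/2 = π/2;  (-1)²·∫sin(3x)² dx = 1·π/2 = π/2.
  u² cross terms: 2·(-1)·(-1)·∫cos(5x)·sin(3x) dx = 2·(0) = 0.
  So ∫_0^π u² dx = π/2 + π/2 + 0 = π.
  (u')² squared terms: (-3)²·∫cos(3x)² dx = 9·π/2 = 9*π/2;  (5)²·∫sin(5x)² dx = 25·π/2 = 25*π/2.
  (u')² cross terms: 2·(-3)·(5)·∫cos(3x)·sin(5x) dx = -30·(0) = 0.
  So ∫_0^π (u')² dx = 9*π/2 + 25*π/2 + 0 = 17*π.
||u||_{H^1}^2 = (π) + (17*π) = 18*π.


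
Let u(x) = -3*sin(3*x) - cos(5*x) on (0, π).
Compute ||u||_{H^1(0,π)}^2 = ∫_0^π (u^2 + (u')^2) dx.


||u||_{H^1(0,π)}^2 = 58*π

u'(x) = 5*sin(5*x) - 9*cos(3*x).
Expand u² and (u')² and integrate term by term on (0, π), using: for integers n ≥ 1, ∫_0^π sin²(nx) dx = ∫_0^π cos²(nx) dx = π/2; for n ≠ n', ∫_0^π sin(nx)sin(n'x) dx = ∫_0^π cos(nx)cos(n'x) dx = 0; and by product-to-sum, ∫_0^π sin(nx)cos(n'x) dx = ½∫_0^π [sin((n+n')x) + sin((n−n')x)] dx, which is 0 when n+n' is even and 2n/(n²−n'²) when n+n' is odd (it need not vanish on (0, π)).
  u² squared terms: (-1)²·∫cos(5x)² dx = 1·π/2 = π/2;  (-3)²·∫sin(3x)² dx = 9·π/2 = 9*π/2.
  u² cross terms: 2·(-1)·(-3)·∫cos(5x)·sin(3x) dx = 6·(0) = 0.
  So ∫_0^π u² dx = π/2 + 9*π/2 + 0 = 5*π.
  (u')² squared terms: (-9)²·∫cos(3x)² dx = 81·π/2 = 81*π/2;  (5)²·∫sin(5x)² dx = 25·π/2 = 25*π/2.
  (u')² cross terms: 2·(-9)·(5)·∫cos(3x)·sin(5x) dx = -90·(0) = 0.
  So ∫_0^π (u')² dx = 81*π/2 + 25*π/2 + 0 = 53*π.
||u||_{H^1}^2 = (5*π) + (53*π) = 58*π.


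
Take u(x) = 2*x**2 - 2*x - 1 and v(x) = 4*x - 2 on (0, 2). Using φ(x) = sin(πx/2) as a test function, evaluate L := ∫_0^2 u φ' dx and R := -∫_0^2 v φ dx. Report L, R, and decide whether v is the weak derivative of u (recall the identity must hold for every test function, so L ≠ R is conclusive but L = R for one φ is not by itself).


LHS = -8/π, RHS = -8/π. Yes, v = u' weakly.

u(x) = 2*x**2 - 2*x - 1, classical derivative u'(x) = 4*x - 2.
φ(x) = sin(πx/2), so φ'(x) = π*cos(π*x/2)/2.
Note φ(0) = φ(2) = 0, so the boundary term u·φ vanishes.
LHS = ∫_0^2 u(x) φ'(x) dx = ∫_0^2 (π*x^2*cos(π*x/2) - π*x*cos(π*x/2) - π*cos(π*x/2)/2) dx. Term by term:
  ∫_0^2 -π*cos(π*x/2)/2 dx = 0;  ∫_0^2 π*x^2*cos(π*x/2) dx = -16/π;  ∫_0^2 -π*x*cos(π*x/2) dx = 8/π.
Sum: 0 − 16/π + 8/π = -8/π.
So LHS = -8/π.
∫_0^2 v(x) φ(x) dx = ∫_0^2 (4*x*sin(π*x/2) - 2*sin(π*x/2)) dx. Term by term:
  ∫_0^2 -2*sin(π*x/2) dx = -8/π;  ∫_0^2 4*x*sin(π*x/2) dx = 16/π.
Sum: -8/π + 16/π = 8/π.
So RHS = -∫_0^2 v(x) φ(x) dx = -8/π.
LHS = RHS, so the identity holds for this test φ.
Moreover u is smooth here and v(x) = u'(x) = 4*x - 2 pointwise, so the identity holds for every test function. Hence v is the weak derivative of u.


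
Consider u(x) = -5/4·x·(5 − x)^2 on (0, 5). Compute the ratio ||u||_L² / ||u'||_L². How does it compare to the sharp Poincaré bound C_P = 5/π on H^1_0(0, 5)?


||u||_L² / ||u'||_L² = 5*sqrt(14)/14 < C_P = 5/π.

u(x) = -5/4·x·(5 − x)^2, so u'(x) = -15*x^2/4 + 25*x - 125/4.
u(x) = -5/4·x·(5 − x)^2 vanishes at x = 0 and x = 5, so u ∈ H^1_0(0, 5). Differentiate via the product rule and integrate the resulting polynomials term by term.
  ∫_0^5 u² dx = ∫_0^5 (25*x^6/16 - 125*x^5/4 + 1875*x^4/8 - 3125*x^3/4 + 15625*x^2/16) dx. Term by term:
    ∫_0^5 25*x^6/16 dx = 1953125/112;  ∫_0^5 -125*x^5/4 dx = -1953125/24;  ∫_0^5 1875*x^4/8 dx = 1171875/8;
    ∫_0^5 -3125*x^3/4 dx = -1953125/16;  ∫_0^5 15625*x^2/16 dx = 1953125/48.
  Sum: 1953125/112 − 1953125/24 + 1171875/8 − 1953125/16 + 1953125/48 = 390625/336.
  ∫_0^5 (u')² dx = ∫_0^5 (225*x^4/16 - 375*x^3/2 + 6875*x^2/8 - 3125*x/2 + 15625/16) dx. Term by term:
    ∫_0^5 225*x^4/16 dx = 140625/16;  ∫_0^5 -375*x^3/2 dx = -234375/8;  ∫_0^5 6875*x^2/8 dx = 859375/24;
    ∫_0^5 -3125*x/2 dx = -78125/4;  ∫_0^5 15625/16 dx = 78125/16.
  Sum: 140625/16 − 234375/8 + 859375/24 − 78125/4 + 78125/16 = 15625/24.
∫_0^5 u² dx = 390625/336, so ||u||_L² = 625*sqrt(21)/84.
∫_0^5 (u')² dx = 15625/24, so ||u'||_L² = 125*sqrt(6)/12.
Ratio ||u||_L² / ||u'||_L² = 5*sqrt(14)/14.
Sharp Poincaré constant on H^1_0(0, 5) is C_P = L/π = 5/π, achieved by sin(π/5·x).
A polynomial bump cannot attain the sharp Poincaré constant (only the first sine eigenfunction does), so the ratio is strictly less than C_P, consistent with ||u||_L² ≤ C_P ||u'||_L².


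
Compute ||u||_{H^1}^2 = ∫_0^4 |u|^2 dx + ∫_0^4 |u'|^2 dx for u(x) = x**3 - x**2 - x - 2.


||u||_{H^1}^2 = 195892/105

The H^1 norm (squared) on an interval (0, L) is
  ||u||_{H^1}^2 = ∫_0^L u(x)^2 dx + ∫_0^L u'(x)^2 dx.
Compute u'(x) = 3*x**2 - 2*x - 1.
Then u(x)^2 = x**6 - 2*x**5 - x**4 - 2*x**3 + 5*x**2 + 4*x + 4 and u'(x)^2 = 9*x**4 - 12*x**3 - 2*x**2 + 4*x + 1.
Integrate each monomial from 0 to 4 using ∫_0^4 c·x^n dx = c·4^(n+1)/(n+1):
  ∫_0^4 u(x)^2 dx = ∫_0^4 (x^6 - 2*x^5 - x^4 - 2*x^3 + 5*x^2 + 4*x + 4) dx. Term by term:
    ∫_0^4 x^6 dx = 16384/7;  ∫_0^4 -2*x^5 dx = -4096/3;  ∫_0^4 -x^4 dx = -1024/5;
    ∫_0^4 -2*x^3 dx = -128;  ∫_0^4 5*x^2 dx = 320/3;  ∫_0^4 4*x dx = 32;
    ∫_0^4 4 dx = 16.
  Sum: 16384/7 − 4096/3 − 1024/5 − 128 + 320/3 + 32 + 16 = 83696/105.
  ∫_0^4 u'(x)^2 dx = ∫_0^4 (9*x^4 - 12*x^3 - 2*x^2 + 4*x + 1) dx. Term by term:
    ∫_0^4 9*x^4 dx = 9216/5;  ∫_0^4 -12*x^3 dx = -768;  ∫_0^4 -2*x^2 dx = -128/3;
    ∫_0^4 4*x dx = 32;  ∫_0^4 1 dx = 4.
  Sum: 9216/5 − 768 − 128/3 + 32 + 4 = 16028/15.
Adding: ||u||_{H^1}^2 = 83696/105 + 16028/15 = 195892/105.


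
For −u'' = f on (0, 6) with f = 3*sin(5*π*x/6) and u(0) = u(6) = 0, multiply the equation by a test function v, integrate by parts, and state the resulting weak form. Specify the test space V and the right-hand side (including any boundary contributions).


V = H^1_0(0, 6) (so v(0) = v(6) = 0); weak form: ∫_0^6 u'v' dx = ∫_0^6 (3*sin(5*π*x/6)) v dx for all v ∈ V.

Multiply both sides by a test function v and integrate from 0 to 6:
  ∫_0^6 −u''(x) v(x) dx = ∫_0^6 f(x) v(x) dx.
Integrate the LHS by parts once:
  ∫_0^6 −u'' v dx = −[u'(x) v(x)]_0^6 + ∫_0^6 u'(x) v'(x) dx.
Thus ∫_0^6 u'(x) v'(x) dx = ∫_0^6 f(x) v(x) dx + [u'(x) v(x)]_0^6.
Choose V so that boundary terms are either known or forced to vanish.
u is Dirichlet: u(0) = u(6) = 0. Let V = H^1_0(0, 6); then v(0) = v(6) = 0, and [u' v]_0^6 = 0.
Weak formulation: find u (satisfying any essential BC) such that ∫_0^6 u'(x) v'(x) dx = ∫_0^6 f v dx for all v ∈ V.
Substituting f(x) = 3*sin(5*π*x/6), the right-hand side is ∫_0^6 (3*sin(5*π*x/6)) v dx.


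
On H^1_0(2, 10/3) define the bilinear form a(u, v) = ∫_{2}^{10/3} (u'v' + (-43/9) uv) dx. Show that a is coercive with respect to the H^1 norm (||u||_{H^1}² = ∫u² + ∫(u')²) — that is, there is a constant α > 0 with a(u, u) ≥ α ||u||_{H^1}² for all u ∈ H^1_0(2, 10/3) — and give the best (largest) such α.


α = (-688 + 81*π^2)/(9*(16 + 9*π^2))

Coercivity of a(·,·) on H^1_0(2, 10/3) means a(u, u) ≥ α ||u||_{H^1}² for every u ∈ H^1_0.
The interval has length L = 4/3, and Poincaré/coercivity depend only on L. Here a(u, u) = ∫(u')² + (-43/9)·∫u².
Here c = -43/9 < 0 with |c| < (π/L)² = 9*π^2/16, so coercivity still holds. The condition a(u,u) ≥ α||u||_{H^1}² reads (1−α)∫(u')² ≥ (α−c)∫u². Any admissible α is ≤ 1 (rapidly oscillating u have ∫u²/∫(u')² → 0), and α = 1 would force 0 ≥ (1−c)∫u², impossible since c < 1; so 1−α > 0. By the sharp Poincaré inequality on H^1_0 of an interval of length L, ∫(u')² ≥ (π/L)²∫u² with equality for the first sine mode sin(π(x−x₀)/L) (x₀ the left endpoint), so the inequality holds for all u iff (1−α)(π/L)² ≥ α − c, i.e. α ≤ ((π/L)² + c)/((π/L)² + 1) = (1 + c(L/π)²)/(1 + (L/π)²). (Direct route, valid since c ≤ 0: Poincaré gives c∫u² ≥ c(L/π)²∫(u')², so a(u,u) ≥ (1 + c(L/π)²)∫(u')², while ||u||_{H^1}² ≤ (1 + (L/π)²)∫(u')²; dividing yields the same α.) With (π/L)² = 9*π^2/16 and c = -43/9, the largest admissible constant is α = ((π/L)² + c)/((π/L)² + 1).
Simplifying, α = (-688 + 81*π^2)/(9*(16 + 9*π^2)).


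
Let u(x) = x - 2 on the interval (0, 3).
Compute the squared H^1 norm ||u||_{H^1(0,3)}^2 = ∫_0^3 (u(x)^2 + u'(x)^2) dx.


||u||_{H^1}^2 = 6

The H^1 norm (squared) on an interval (0, L) is
  ||u||_{H^1}^2 = ∫_0^L u(x)^2 dx + ∫_0^L u'(x)^2 dx.
Compute u'(x) = 1.
Then u(x)^2 = x**2 - 4*x + 4 and u'(x)^2 = 1.
Integrate each monomial from 0 to 3 using ∫_0^3 c·x^n dx = c·3^(n+1)/(n+1):
  ∫_0^3 u(x)^2 dx = ∫_0^3 (x^2 - 4*x + 4) dx. Term by term:
    ∫_0^3 x^2 dx = 9;  ∫_0^3 -4*x dx = -18;  ∫_0^3 4 dx = 12.
  Sum: 9 − 18 + 12 = 3.
  ∫_0^3 u'(x)^2 dx = ∫_0^3 (1) dx. Term by term:
    ∫_0^3 1 dx = 3.
Adding: ||u||_{H^1}^2 = 3 + 3 = 6.


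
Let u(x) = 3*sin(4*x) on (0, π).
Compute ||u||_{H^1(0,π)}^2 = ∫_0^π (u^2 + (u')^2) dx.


||u||_{H^1(0,π)}^2 = 153*π/2

u'(x) = 12*cos(4*x).
Expand u² and (u')² and integrate term by term on (0, π), using: for integers n ≥ 1, ∫_0^π sin²(nx) dx = ∫_0^π cos²(nx) dx = π/2; for n ≠ n', ∫_0^π sin(nx)sin(n'x) dx = ∫_0^π cos(nx)cos(n'x) dx = 0; and by product-to-sum, ∫_0^π sin(nx)cos(n'x) dx = ½∫_0^π [sin((n+n')x) + sin((n−n')x)] dx, which is 0 when n+n' is even and 2n/(n²−n'²) when n+n' is odd (it need not vanish on (0, π)).
  u² squared terms: (3)²·∫sin(4x)² dx = 9·π/2 = 9*π/2.
  So ∫_0^π u² dx = 9*π/2.
  (u')² squared terms: (12)²·∫cos(4x)² dx = 144·π/2 = 72*π.
  So ∫_0^π (u')² dx = 72*π.
||u||_{H^1}^2 = (9*π/2) + (72*π) = 153*π/2.


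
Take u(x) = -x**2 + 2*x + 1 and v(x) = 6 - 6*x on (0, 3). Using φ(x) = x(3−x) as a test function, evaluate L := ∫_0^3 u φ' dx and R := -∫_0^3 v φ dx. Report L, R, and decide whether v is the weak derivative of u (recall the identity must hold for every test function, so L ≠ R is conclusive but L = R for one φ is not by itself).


LHS = 9/2, RHS = 27/2. No, v is not the weak derivative of u.

u(x) = -x**2 + 2*x + 1, classical derivative u'(x) = 2 - 2*x.
φ(x) = x(3−x), so φ'(x) = 3 - 2*x.
Note φ(0) = φ(3) = 0, so the boundary term u·φ vanishes.
LHS = ∫_0^3 u(x) φ'(x) dx = ∫_0^3 (2*x^3 - 7*x^2 + 4*x + 3) dx. Term by term:
  ∫_0^3 2*x^3 dx = 81/2;  ∫_0^3 -7*x^2 dx = -63;  ∫_0^3 4*x dx = 18;
  ∫_0^3 3 dx = 9.
Sum: 81/2 − 63 + 18 + 9 = 9/2.
So LHS = 9/2.
∫_0^3 v(x) φ(x) dx = ∫_0^3 (6*x^3 - 24*x^2 + 18*x) dx. Term by term:
  ∫_0^3 6*x^3 dx = 243/2;  ∫_0^3 -24*x^2 dx = -216;  ∫_0^3 18*x dx = 81.
Sum: 243/2 − 216 + 81 = -27/2.
So RHS = -∫_0^3 v(x) φ(x) dx = 27/2.
LHS − RHS = -9 ≠ 0, so the identity fails.
(For a valid weak derivative the identity must hold for EVERY test function, in particular this one. The failure shows v is NOT the weak derivative of u.)
Correct weak derivative would be u'(x) = 2 - 2*x.


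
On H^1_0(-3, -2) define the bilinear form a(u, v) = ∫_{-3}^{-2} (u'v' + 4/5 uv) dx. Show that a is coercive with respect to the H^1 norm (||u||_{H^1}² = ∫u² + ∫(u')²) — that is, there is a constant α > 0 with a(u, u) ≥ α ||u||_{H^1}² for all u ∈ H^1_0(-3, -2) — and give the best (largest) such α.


α = (4/5 + π^2)/(1 + π^2)

Coercivity of a(·,·) on H^1_0(-3, -2) means a(u, u) ≥ α ||u||_{H^1}² for every u ∈ H^1_0.
The interval has length L = 1, and Poincaré/coercivity depend only on L. Here a(u, u) = ∫(u')² + (4/5)·∫u².
Here 0 < c = 4/5 < 1. The condition a(u,u) ≥ α||u||_{H^1}² reads (1−α)∫(u')² ≥ (α−c)∫u². Any admissible α is ≤ 1 (rapidly oscillating u have ∫u²/∫(u')² → 0), and α = 1 would force 0 ≥ (1−c)∫u², impossible since c < 1; so 1−α > 0. By the sharp Poincaré inequality on H^1_0 of an interval of length L, ∫(u')² ≥ (π/L)²∫u² with equality for the first sine mode sin(π(x−x₀)/L) (x₀ the left endpoint), so the inequality holds for all u iff (1−α)(π/L)² ≥ α − c, i.e. α ≤ ((π/L)² + c)/((π/L)² + 1) = (1 + c(L/π)²)/(1 + (L/π)²). With (π/L)² = π^2 and c = 4/5, the largest admissible constant is α = ((π/L)² + c)/((π/L)² + 1).
Simplifying, α = (4/5 + π^2)/(1 + π^2).


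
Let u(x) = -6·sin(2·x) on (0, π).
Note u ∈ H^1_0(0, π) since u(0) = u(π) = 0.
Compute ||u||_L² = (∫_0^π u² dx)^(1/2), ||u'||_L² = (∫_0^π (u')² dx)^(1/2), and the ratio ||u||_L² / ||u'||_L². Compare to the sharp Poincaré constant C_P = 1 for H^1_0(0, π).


||u||_L² / ||u'||_L² = 1/2 < C_P = 1.

u(x) = -6·sin(2·x), so u'(x) = -12*cos(2*x).
Writing u(x) = A·sin(kπx/L) with A = -6 and k = 2, use ∫_0^L sin²(kπx/L) dx = L/2 and ∫_0^L cos²(kπx/L) dx = L/2.
u² = 36·sin²(2·x) and (u')² = 144·cos²(2·x), and each of sin², cos² integrates to L/2 = π/2 over (0, π).
∫_0^π u² dx = 18*π, so ||u||_L² = 3*sqrt(2)*sqrt(π).
∫_0^π (u')² dx = 72*π, so ||u'||_L² = 6*sqrt(2)*sqrt(π).
Ratio ||u||_L² / ||u'||_L² = 1/2.
Sharp Poincaré constant on H^1_0(0, π) is C_P = L/π = 1, achieved by sin(x).
This is the k = 2 harmonic; the ratio L/(kπ) is strictly less than C_P = L/π, consistent with the sharp inequality ||u||_L² ≤ C_P ||u'||_L².


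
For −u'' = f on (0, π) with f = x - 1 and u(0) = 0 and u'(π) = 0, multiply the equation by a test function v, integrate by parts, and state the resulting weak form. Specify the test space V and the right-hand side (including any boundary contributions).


V = {v ∈ H^1(0, π) : v(0) = 0} (test functions vanish at x = 0 where u is specified); weak form: ∫_0^π u'v' dx = ∫_0^π (x - 1) v dx for all v ∈ V.

Multiply both sides by a test function v and integrate from 0 to π:
  ∫_0^π −u''(x) v(x) dx = ∫_0^π f(x) v(x) dx.
Integrate the LHS by parts once:
  ∫_0^π −u'' v dx = −[u'(x) v(x)]_0^π + ∫_0^π u'(x) v'(x) dx.
Thus ∫_0^π u'(x) v'(x) dx = ∫_0^π f(x) v(x) dx + [u'(x) v(x)]_0^π.
Choose V so that boundary terms are either known or forced to vanish.
Mixed BC: u(0) = 0 (Dirichlet) and u'(π) = 0 (Neumann). Define V = {v ∈ H^1(0, π) : v(0) = 0}. Then [u' v]_0^π = u'(π)·v(π) − u'(0)·0 = 0.
Weak formulation: find u (satisfying any essential BC) such that ∫_0^π u'(x) v'(x) dx = ∫_0^π f v dx for all v ∈ V (Dirichlet at 0 absorbed into V; the Neumann datum at x = π is zero, so no boundary term remains).
Substituting f(x) = x - 1, the right-hand side is ∫_0^π (x - 1) v dx.


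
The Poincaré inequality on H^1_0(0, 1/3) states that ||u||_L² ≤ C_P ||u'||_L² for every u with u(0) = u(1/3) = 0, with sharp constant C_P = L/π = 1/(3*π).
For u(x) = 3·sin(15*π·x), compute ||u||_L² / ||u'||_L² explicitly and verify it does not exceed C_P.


||u||_L² / ||u'||_L² = 1/(15*π) < C_P = 1/(3*π).

u(x) = 3·sin(15*π·x), so u'(x) = 45*π*cos(15*π*x).
Writing u(x) = A·sin(kπx/L) with A = 3 and k = 5, use ∫_0^L sin²(kπx/L) dx = L/2 and ∫_0^L cos²(kπx/L) dx = L/2.
u² = 9·sin²(15*π·x) and (u')² = 2025*π^2·cos²(15*π·x), and each of sin², cos² integrates to L/2 = 1/6 over (0, 1/3).
∫_0^1/3 u² dx = 3/2, so ||u||_L² = sqrt(6)/2.
∫_0^1/3 (u')² dx = 675*π^2/2, so ||u'||_L² = 15*sqrt(6)*π/2.
Ratio ||u||_L² / ||u'||_L² = 1/(15*π).
Sharp Poincaré constant on H^1_0(0, 1/3) is C_P = L/π = 1/(3*π), achieved by sin(3*π·x).
This is the k = 5 harmonic; the ratio L/(kπ) is strictly less than C_P = L/π, consistent with the sharp inequality ||u||_L² ≤ C_P ||u'||_L².


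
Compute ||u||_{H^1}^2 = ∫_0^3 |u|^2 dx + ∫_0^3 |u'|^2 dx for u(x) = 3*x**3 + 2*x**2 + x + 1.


||u||_{H^1}^2 = 752847/70

The H^1 norm (squared) on an interval (0, L) is
  ||u||_{H^1}^2 = ∫_0^L u(x)^2 dx + ∫_0^L u'(x)^2 dx.
Compute u'(x) = 9*x**2 + 4*x + 1.
Then u(x)^2 = 9*x**6 + 12*x**5 + 10*x**4 + 10*x**3 + 5*x**2 + 2*x + 1 and u'(x)^2 = 81*x**4 + 72*x**3 + 34*x**2 + 8*x + 1.
Integrate each monomial from 0 to 3 using ∫_0^3 c·x^n dx = c·3^(n+1)/(n+1):
  ∫_0^3 u(x)^2 dx = ∫_0^3 (9*x^6 + 12*x^5 + 10*x^4 + 10*x^3 + 5*x^2 + 2*x + 1) dx. Term by term:
    ∫_0^3 9*x^6 dx = 19683/7;  ∫_0^3 12*x^5 dx = 1458;  ∫_0^3 10*x^4 dx = 486;
    ∫_0^3 10*x^3 dx = 405/2;  ∫_0^3 5*x^2 dx = 45;  ∫_0^3 2*x dx = 9;
    ∫_0^3 1 dx = 3.
  Sum: 19683/7 + 1458 + 486 + 405/2 + 45 + 9 + 3 = 70215/14.
  ∫_0^3 u'(x)^2 dx = ∫_0^3 (81*x^4 + 72*x^3 + 34*x^2 + 8*x + 1) dx. Term by term:
    ∫_0^3 81*x^4 dx = 19683/5;  ∫_0^3 72*x^3 dx = 1458;  ∫_0^3 34*x^2 dx = 306;
    ∫_0^3 8*x dx = 36;  ∫_0^3 1 dx = 3.
  Sum: 19683/5 + 1458 + 306 + 36 + 3 = 28698/5.
Adding: ||u||_{H^1}^2 = 70215/14 + 28698/5 = 752847/70.


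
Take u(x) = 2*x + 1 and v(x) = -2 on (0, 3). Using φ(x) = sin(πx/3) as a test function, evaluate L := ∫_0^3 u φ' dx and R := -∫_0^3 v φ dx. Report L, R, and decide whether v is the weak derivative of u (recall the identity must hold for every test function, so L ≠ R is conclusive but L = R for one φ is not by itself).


LHS = -12/π, RHS = 12/π. No, v is not the weak derivative of u.

u(x) = 2*x + 1, classical derivative u'(x) = 2.
φ(x) = sin(πx/3), so φ'(x) = π*cos(π*x/3)/3.
Note φ(0) = φ(3) = 0, so the boundary term u·φ vanishes.
LHS = ∫_0^3 u(x) φ'(x) dx = ∫_0^3 (2*π*x*cos(π*x/3)/3 + π*cos(π*x/3)/3) dx. Term by term:
  ∫_0^3 π*cos(π*x/3)/3 dx = 0;  ∫_0^3 2*π*x*cos(π*x/3)/3 dx = -12/π.
Sum: 0 − 12/π = -12/π.
So LHS = -12/π.
∫_0^3 v(x) φ(x) dx = ∫_0^3 (-2*sin(π*x/3)) dx. Term by term:
  ∫_0^3 -2*sin(π*x/3) dx = -12/π.
So RHS = -∫_0^3 v(x) φ(x) dx = 12/π.
LHS − RHS = -24/π ≠ 0, so the identity fails.
(For a valid weak derivative the identity must hold for EVERY test function, in particular this one. The failure shows v is NOT the weak derivative of u.)
Correct weak derivative would be u'(x) = 2.


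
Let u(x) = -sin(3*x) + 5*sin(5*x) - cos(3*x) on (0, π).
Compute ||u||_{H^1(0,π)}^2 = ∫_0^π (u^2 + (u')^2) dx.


||u||_{H^1(0,π)}^2 = 335*π

u'(x) = 3*sin(3*x) - 3*cos(3*x) + 25*cos(5*x).
Expand u² and (u')² and integrate term by term on (0, π), using: for integers n ≥ 1, ∫_0^π sin²(nx) dx = ∫_0^π cos²(nx) dx = π/2; for n ≠ n', ∫_0^π sin(nx)sin(n'x) dx = ∫_0^π cos(nx)cos(n'x) dx = 0; and by product-to-sum, ∫_0^π sin(nx)cos(n'x) dx = ½∫_0^π [sin((n+n')x) + sin((n−n')x)] dx, which is 0 when n+n' is even and 2n/(n²−n'²) when n+n' is odd (it need not vanish on (0, π)).
  u² squared terms: (-1)²·∫cos(3x)² dx = 1·π/2 = π/2;  (-1)²·∫sin(3x)² dx = 1·π/2 = π/2;  (5)²·∫sin(5x)² dx = 25·π/2 = 25*π/2.
  u² cross terms: 2·(-1)·(-1)·∫cos(3x)·sin(3x) dx = 2·(0) = 0;  2·(-1)·(5)·∫cos(3x)·sin(5x) dx = -10·(0) = 0;  2·(-1)·(5)·∫sin(3x)·sin(5x) dx = -10·(0) = 0.
  So ∫_0^π u² dx = π/2 + π/2 + 25*π/2 + 0 + 0 + 0 = 27*π/2.
  (u')² squared terms: (-3)²·∫cos(3x)² dx = 9·π/2 = 9*π/2;  (3)²·∫sin(3x)² dx = 9·π/2 = 9*π/2;  (25)²·∫cos(5x)² dx = 625·π/2 = 625*π/2.
  (u')² cross terms: 2·(-3)·(3)·∫cos(3x)·sin(3x) dx = -18·(0) = 0;  2·(-3)·(25)·∫cos(3x)·cos(5x) dx = -150·(0) = 0;  2·(3)·(25)·∫sin(3x)·cos(5x) dx = 150·(0) = 0.
  So ∫_0^π (u')² dx = 9*π/2 + 9*π/2 + 625*π/2 + 0 + 0 + 0 = 643*π/2.
||u||_{H^1}^2 = (27*π/2) + (643*π/2) = 335*π.


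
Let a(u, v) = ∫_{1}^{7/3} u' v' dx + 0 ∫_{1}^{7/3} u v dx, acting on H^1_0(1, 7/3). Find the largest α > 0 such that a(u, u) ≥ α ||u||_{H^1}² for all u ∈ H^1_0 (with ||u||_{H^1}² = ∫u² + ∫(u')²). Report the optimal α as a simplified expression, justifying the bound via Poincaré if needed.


α = 9*π^2/(16 + 9*π^2)

Coercivity of a(·,·) on H^1_0(1, 7/3) means a(u, u) ≥ α ||u||_{H^1}² for every u ∈ H^1_0.
The interval has length L = 4/3, and Poincaré/coercivity depend only on L. Here a(u, u) = ∫(u')² + (0)·∫u².
Here c = 0, so a(u,u) = ∫(u')² alone. The condition a(u,u) ≥ α||u||_{H^1}² reads (1−α)∫(u')² ≥ (α−c)∫u². Any admissible α is ≤ 1 (rapidly oscillating u have ∫u²/∫(u')² → 0), and α = 1 would force 0 ≥ (1−c)∫u², impossible since c < 1; so 1−α > 0. By the sharp Poincaré inequality on H^1_0 of an interval of length L, ∫(u')² ≥ (π/L)²∫u² with equality for the first sine mode sin(π(x−x₀)/L) (x₀ the left endpoint), so the inequality holds for all u iff (1−α)(π/L)² ≥ α − c, i.e. α ≤ ((π/L)² + c)/((π/L)² + 1) = (1 + c(L/π)²)/(1 + (L/π)²). (Direct route, valid since c ≤ 0: Poincaré gives c∫u² ≥ c(L/π)²∫(u')², so a(u,u) ≥ (1 + c(L/π)²)∫(u')², while ||u||_{H^1}² ≤ (1 + (L/π)²)∫(u')²; dividing yields the same α.) With (π/L)² = 9*π^2/16 and c = 0, the largest admissible constant is α = ((π/L)² + c)/((π/L)² + 1).
Simplifying, α = 9*π^2/(16 + 9*π^2).


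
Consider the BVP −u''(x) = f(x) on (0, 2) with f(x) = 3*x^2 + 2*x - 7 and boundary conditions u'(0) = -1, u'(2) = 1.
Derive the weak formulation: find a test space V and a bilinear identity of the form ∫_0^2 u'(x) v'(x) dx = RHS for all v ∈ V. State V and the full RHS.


V = H^1(0, 2) (v unrestricted at boundary; u is determined up to an additive constant); weak form: ∫_0^2 u'v' dx = ∫_0^2 (3*x^2 + 2*x - 7) v dx + v(2) + v(0) for all v ∈ V.

Multiply both sides by a test function v and integrate from 0 to 2:
  ∫_0^2 −u''(x) v(x) dx = ∫_0^2 f(x) v(x) dx.
Integrate the LHS by parts once:
  ∫_0^2 −u'' v dx = −[u'(x) v(x)]_0^2 + ∫_0^2 u'(x) v'(x) dx.
Thus ∫_0^2 u'(x) v'(x) dx = ∫_0^2 f(x) v(x) dx + [u'(x) v(x)]_0^2.
Choose V so that boundary terms are either known or forced to vanish.
u has inhomogeneous Neumann u'(0) = -1, u'(2) = 1. [u' v]_0^2 = (1)·v(2) − (-1)·v(0) = v(2) + v(0). Take V = H^1(0, 2); boundary term becomes part of RHS.
Weak formulation: find u (satisfying any essential BC) such that ∫_0^2 u'(x) v'(x) dx = ∫_0^2 f v dx + v(2) + v(0) for all v ∈ V (Neumann data are natural BCs: they enter the RHS as boundary terms).
Substituting f(x) = 3*x^2 + 2*x - 7, the right-hand side is ∫_0^2 (3*x^2 + 2*x - 7) v dx + v(2) + v(0).
Compatibility check (pure Neumann): taking v ≡ 1 ∈ V gives 0 = ∫_0^2 f dx + (1) − (-1), i.e. ∫_0^2 f dx must equal u'(0) − u'(2) = -2. Indeed ∫_0^2 (3*x^2 + 2*x - 7) dx = -2, so the data are compatible. The solution is then unique only up to an additive constant (fix it e.g. by requiring ∫_0^2 u dx = 0).


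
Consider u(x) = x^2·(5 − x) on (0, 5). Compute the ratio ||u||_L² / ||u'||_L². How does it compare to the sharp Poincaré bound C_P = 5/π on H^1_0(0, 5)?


||u||_L² / ||u'||_L² = 5*sqrt(14)/14 < C_P = 5/π.

u(x) = x^2·(5 − x), so u'(x) = x*(10 - 3*x).
u(x) = x^2·(5 − x) vanishes at x = 0 and x = 5, so u ∈ H^1_0(0, 5). Differentiate via the product rule and integrate the resulting polynomials term by term.
  ∫_0^5 u² dx = ∫_0^5 (x^6 - 10*x^5 + 25*x^4) dx. Term by term:
    ∫_0^5 x^6 dx = 78125/7;  ∫_0^5 -10*x^5 dx = -78125/3;  ∫_0^5 25*x^4 dx = 15625.
  Sum: 78125/7 − 78125/3 + 15625 = 15625/21.
  ∫_0^5 (u')² dx = ∫_0^5 (9*x^4 - 60*x^3 + 100*x^2) dx. Term by term:
    ∫_0^5 9*x^4 dx = 5625;  ∫_0^5 -60*x^3 dx = -9375;  ∫_0^5 100*x^2 dx = 12500/3.
  Sum: 5625 − 9375 + 12500/3 = 1250/3.
∫_0^5 u² dx = 15625/21, so ||u||_L² = 125*sqrt(21)/21.
∫_0^5 (u')² dx = 1250/3, so ||u'||_L² = 25*sqrt(6)/3.
Ratio ||u||_L² / ||u'||_L² = 5*sqrt(14)/14.
Sharp Poincaré constant on H^1_0(0, 5) is C_P = L/π = 5/π, achieved by sin(π/5·x).
A polynomial bump cannot attain the sharp Poincaré constant (only the first sine eigenfunction does), so the ratio is strictly less than C_P, consistent with ||u||_L² ≤ C_P ||u'||_L².


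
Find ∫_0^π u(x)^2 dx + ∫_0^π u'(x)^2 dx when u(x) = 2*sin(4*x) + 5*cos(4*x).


||u||_{H^1(0,π)}^2 = 493*π/2

u'(x) = -20*sin(4*x) + 8*cos(4*x).
Expand u² and (u')² and integrate term by term on (0, π), using: for integers n ≥ 1, ∫_0^π sin²(nx) dx = ∫_0^π cos²(nx) dx = π/2; for n ≠ n', ∫_0^π sin(nx)sin(n'x) dx = ∫_0^π cos(nx)cos(n'x) dx = 0; and by product-to-sum, ∫_0^π sin(nx)cos(n'x) dx = ½∫_0^π [sin((n+n')x) + sin((n−n')x)] dx, which is 0 when n+n' is even and 2n/(n²−n'²) when n+n' is odd (it need not vanish on (0, π)).
  u² squared terms: (2)²·∫sin(4x)² dx = 4·π/2 = 2*π;  (5)²·∫cos(4x)² dx = 25·π/2 = 25*π/2.
  u² cross terms: 2·(2)·(5)·∫sin(4x)·cos(4x) dx = 20·(0) = 0.
  So ∫_0^π u² dx = 2*π + 25*π/2 + 0 = 29*π/2.
  (u')² squared terms: (-20)²·∫sin(4x)² dx = 400·π/2 = 200*π;  (8)²·∫cos(4x)² dx = 64·π/2 = 32*π.
  (u')² cross terms: 2·(-20)·(8)·∫sin(4x)·cos(4x) dx = -320·(0) = 0.
  So ∫_0^π (u')² dx = 200*π + 32*π + 0 = 232*π.
||u||_{H^1}^2 = (29*π/2) + (232*π) = 493*π/2.


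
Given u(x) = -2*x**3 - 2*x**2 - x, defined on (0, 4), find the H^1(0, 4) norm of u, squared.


||u||_{H^1}^2 = 974732/35

The H^1 norm (squared) on an interval (0, L) is
  ||u||_{H^1}^2 = ∫_0^L u(x)^2 dx + ∫_0^L u'(x)^2 dx.
Compute u'(x) = -6*x**2 - 4*x - 1.
Then u(x)^2 = 4*x**6 + 8*x**5 + 8*x**4 + 4*x**3 + x**2 and u'(x)^2 = 36*x**4 + 48*x**3 + 28*x**2 + 8*x + 1.
Integrate each monomial from 0 to 4 using ∫_0^4 c·x^n dx = c·4^(n+1)/(n+1):
  ∫_0^4 u(x)^2 dx = ∫_0^4 (4*x^6 + 8*x^5 + 8*x^4 + 4*x^3 + x^2) dx. Term by term:
    ∫_0^4 4*x^6 dx = 65536/7;  ∫_0^4 8*x^5 dx = 16384/3;  ∫_0^4 8*x^4 dx = 8192/5;
    ∫_0^4 4*x^3 dx = 256;  ∫_0^4 x^2 dx = 64/3.
  Sum: 65536/7 + 16384/3 + 8192/5 + 256 + 64/3 = 1757632/105.
  ∫_0^4 u'(x)^2 dx = ∫_0^4 (36*x^4 + 48*x^3 + 28*x^2 + 8*x + 1) dx. Term by term:
    ∫_0^4 36*x^4 dx = 36864/5;  ∫_0^4 48*x^3 dx = 3072;  ∫_0^4 28*x^2 dx = 1792/3;
    ∫_0^4 8*x dx = 64;  ∫_0^4 1 dx = 4.
  Sum: 36864/5 + 3072 + 1792/3 + 64 + 4 = 166652/15.
Adding: ||u||_{H^1}^2 = 1757632/105 + 166652/15 = 974732/35.


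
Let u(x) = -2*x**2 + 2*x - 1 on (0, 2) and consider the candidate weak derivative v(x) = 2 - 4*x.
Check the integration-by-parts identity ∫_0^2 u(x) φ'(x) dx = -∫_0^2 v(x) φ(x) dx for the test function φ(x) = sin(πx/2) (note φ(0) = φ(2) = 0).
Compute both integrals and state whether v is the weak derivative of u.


LHS = 8/π, RHS = 8/π. Yes, v = u' weakly.

u(x) = -2*x**2 + 2*x - 1, classical derivative u'(x) = 2 - 4*x.
φ(x) = sin(πx/2), so φ'(x) = π*cos(π*x/2)/2.
Note φ(0) = φ(2) = 0, so the boundary term u·φ vanishes.
LHS = ∫_0^2 u(x) φ'(x) dx = ∫_0^2 (-π*x^2*cos(π*x/2) + π*x*cos(π*x/2) - π*cos(π*x/2)/2) dx. Term by term:
  ∫_0^2 -π*cos(π*x/2)/2 dx = 0;  ∫_0^2 π*x*cos(π*x/2) dx = -8/π;  ∫_0^2 -π*x^2*cos(π*x/2) dx = 16/π.
Sum: 0 − 8/π + 16/π = 8/π.
So LHS = 8/π.
∫_0^2 v(x) φ(x) dx = ∫_0^2 (-4*x*sin(π*x/2) + 2*sin(π*x/2)) dx. Term by term:
  ∫_0^2 2*sin(π*x/2) dx = 8/π;  ∫_0^2 -4*x*sin(π*x/2) dx = -16/π.
Sum: 8/π − 16/π = -8/π.
So RHS = -∫_0^2 v(x) φ(x) dx = 8/π.
LHS = RHS, so the identity holds for this test φ.
Moreover u is smooth here and v(x) = u'(x) = 2 - 4*x pointwise, so the identity holds for every test function. Hence v is the weak derivative of u.


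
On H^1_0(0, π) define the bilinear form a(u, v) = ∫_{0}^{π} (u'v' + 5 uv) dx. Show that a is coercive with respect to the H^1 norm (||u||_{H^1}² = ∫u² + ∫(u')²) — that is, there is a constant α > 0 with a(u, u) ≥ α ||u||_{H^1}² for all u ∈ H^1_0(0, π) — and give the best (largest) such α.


α = 1

Coercivity of a(·,·) on H^1_0(0, π) means a(u, u) ≥ α ||u||_{H^1}² for every u ∈ H^1_0.
The interval has length L = π, and Poincaré/coercivity depend only on L. Here a(u, u) = ∫(u')² + (5)·∫u².
Here c = 5 ≥ 1, so a(u,u) = ∫(u')² + c∫u² ≥ ∫(u')² + ∫u² = ||u||_{H^1}², i.e. α = 1 works. No larger α is possible: a(u,u) ≥ α||u||_{H^1}² means (1−α)∫(u')² ≥ (α−c)∫u², and for the modes u_n = sin(nπ(x−x₀)/L) (x₀ the left endpoint) one has ∫u_n²/∫(u_n')² = (L/(nπ))² → 0, so a(u_n,u_n)/||u_n||_{H^1}² → 1. Hence the optimal constant is α = 1.
Therefore α = 1.


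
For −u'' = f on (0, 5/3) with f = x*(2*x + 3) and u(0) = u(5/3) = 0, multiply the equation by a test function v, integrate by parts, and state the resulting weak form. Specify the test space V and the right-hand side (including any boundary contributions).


V = H^1_0(0, 5/3) (so v(0) = v(5/3) = 0); weak form: ∫_0^5/3 u'v' dx = ∫_0^5/3 (x*(2*x + 3)) v dx for all v ∈ V.

Multiply both sides by a test function v and integrate from 0 to 5/3:
  ∫_0^5/3 −u''(x) v(x) dx = ∫_0^5/3 f(x) v(x) dx.
Integrate the LHS by parts once:
  ∫_0^5/3 −u'' v dx = −[u'(x) v(x)]_0^5/3 + ∫_0^5/3 u'(x) v'(x) dx.
Thus ∫_0^5/3 u'(x) v'(x) dx = ∫_0^5/3 f(x) v(x) dx + [u'(x) v(x)]_0^5/3.
Choose V so that boundary terms are either known or forced to vanish.
u is Dirichlet: u(0) = u(5/3) = 0. Let V = H^1_0(0, 5/3); then v(0) = v(5/3) = 0, and [u' v]_0^5/3 = 0.
Weak formulation: find u (satisfying any essential BC) such that ∫_0^5/3 u'(x) v'(x) dx = ∫_0^5/3 f v dx for all v ∈ V.
Substituting f(x) = x*(2*x + 3), the right-hand side is ∫_0^5/3 (x*(2*x + 3)) v dx.


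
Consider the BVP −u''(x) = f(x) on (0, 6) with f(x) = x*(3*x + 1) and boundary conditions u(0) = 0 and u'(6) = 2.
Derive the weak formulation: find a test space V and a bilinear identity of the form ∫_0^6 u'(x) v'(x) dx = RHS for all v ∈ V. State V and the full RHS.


V = {v ∈ H^1(0, 6) : v(0) = 0} (test functions vanish at x = 0 where u is specified); weak form: ∫_0^6 u'v' dx = ∫_0^6 (x*(3*x + 1)) v dx + 2·v(6) for all v ∈ V.

Multiply both sides by a test function v and integrate from 0 to 6:
  ∫_0^6 −u''(x) v(x) dx = ∫_0^6 f(x) v(x) dx.
Integrate the LHS by parts once:
  ∫_0^6 −u'' v dx = −[u'(x) v(x)]_0^6 + ∫_0^6 u'(x) v'(x) dx.
Thus ∫_0^6 u'(x) v'(x) dx = ∫_0^6 f(x) v(x) dx + [u'(x) v(x)]_0^6.
Choose V so that boundary terms are either known or forced to vanish.
Mixed BC: u(0) = 0 (Dirichlet) and u'(6) = 2 (Neumann). Define V = {v ∈ H^1(0, 6) : v(0) = 0}. Then [u' v]_0^6 = u'(6)·v(6) − u'(0)·0 = 2·v(6).
Weak formulation: find u (satisfying any essential BC) such that ∫_0^6 u'(x) v'(x) dx = ∫_0^6 f v dx + 2·v(6) for all v ∈ V (Dirichlet at 0 absorbed into V; Neumann datum at x = 6 contributes the boundary term).
Substituting f(x) = x*(3*x + 1), the right-hand side is ∫_0^6 (x*(3*x + 1)) v dx + 2·v(6).
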